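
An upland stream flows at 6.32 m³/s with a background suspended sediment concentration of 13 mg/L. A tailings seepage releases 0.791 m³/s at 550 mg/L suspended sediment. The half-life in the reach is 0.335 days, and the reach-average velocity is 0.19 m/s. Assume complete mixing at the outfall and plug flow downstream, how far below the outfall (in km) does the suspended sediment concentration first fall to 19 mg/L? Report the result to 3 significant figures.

Conservation of mass: C = (6.320·13.00 + 0.7910·550.0) / 7.111 = 517.2/7.111 = 72.73 mg/L.
Half-life 0.335 d → k = ln 2 / 0.335 = 2.069 d⁻¹.
Set 72.73·exp(−k·t) = 19 → t = ln(72.73/19)/k = 56050 s = 15.57 h.
Distance = v·t = 0.19·56050 = 10650 m = 10.65 km.

10.7 km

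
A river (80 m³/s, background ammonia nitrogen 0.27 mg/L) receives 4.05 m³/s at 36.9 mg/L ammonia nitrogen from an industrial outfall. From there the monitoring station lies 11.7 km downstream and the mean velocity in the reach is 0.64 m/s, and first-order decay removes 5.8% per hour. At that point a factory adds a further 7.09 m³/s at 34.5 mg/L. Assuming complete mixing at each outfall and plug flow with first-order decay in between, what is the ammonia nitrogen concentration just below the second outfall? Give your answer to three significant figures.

4.07 mg/L

After mixing, C = (80.00·0.2700 + 4.050·36.90) / 84.05 = 171.0/84.05 = 2.035 mg/L; combined flow 84.05 m³/s.
Travel time t = 11.7·1000 / 0.64 = 18280 s = 5.078 h.
5.8%/h lost → k = −ln(1 − 0.058) = 0.05975 h⁻¹.
After decay, C = 2.035 × e^(−kt) = 2.035 × 0.7383 = 1.502 mg/L.
Second outfall: C = (84.05·1.502 + 7.090·34.50)/91.14 = 4.069 mg/L.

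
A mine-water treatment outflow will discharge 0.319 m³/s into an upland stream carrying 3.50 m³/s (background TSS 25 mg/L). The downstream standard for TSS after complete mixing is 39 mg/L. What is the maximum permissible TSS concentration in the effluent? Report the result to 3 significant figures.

193 mg/L

At the limit, (Qr·Cr + Qe·Cₑ)/(Qr + Qe) = 39:
Cₑ = (3.819·39 − 3.500·25.00) / 0.3190 = 192.6 mg/L.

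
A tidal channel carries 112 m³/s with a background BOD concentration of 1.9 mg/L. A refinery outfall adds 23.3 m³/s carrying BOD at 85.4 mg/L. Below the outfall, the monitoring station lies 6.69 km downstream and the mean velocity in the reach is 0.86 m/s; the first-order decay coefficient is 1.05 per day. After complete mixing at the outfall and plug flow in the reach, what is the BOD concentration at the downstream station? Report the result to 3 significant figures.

14.8 mg/L

Flow-weighted average: C = (112.0·1.900 + 23.30·85.40) / 135.3 = 2203/135.3 = 16.28 mg/L.
Travel time t = 6.69·1000 / 0.86 = 7779 s = 2.161 h.
Applying C = C₀e^(−kt): 16.28 × 0.9098 = 14.81 mg/L.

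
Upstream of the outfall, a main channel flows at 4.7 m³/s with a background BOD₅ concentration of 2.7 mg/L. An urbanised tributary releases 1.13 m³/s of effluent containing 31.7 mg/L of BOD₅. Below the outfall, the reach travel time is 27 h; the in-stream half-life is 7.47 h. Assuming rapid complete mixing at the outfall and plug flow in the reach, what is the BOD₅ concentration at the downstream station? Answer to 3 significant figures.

Conservation of mass: C = (4.700·2.700 + 1.130·31.70) / 5.830 = 48.51/5.830 = 8.321 mg/L.
Half-life 7.47 h → k = ln 2 / 7.47 = 0.09279 h⁻¹ = 2.227 d⁻¹.
Applying C = C₀e^(−kt): 8.321 × 0.08165 = 0.6794 mg/L.

0.679 mg/L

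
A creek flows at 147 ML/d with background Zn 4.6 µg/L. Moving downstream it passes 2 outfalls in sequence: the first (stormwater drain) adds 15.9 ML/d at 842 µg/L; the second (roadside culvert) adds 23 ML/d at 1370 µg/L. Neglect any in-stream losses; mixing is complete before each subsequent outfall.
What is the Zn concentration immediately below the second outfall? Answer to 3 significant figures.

After outfall 1: Q = 147.0 + 15.90 = 162.9 ML/d; C = (147.0·4.600 + 15.90·842.0)/162.9 = 86.34 µg/L.
After outfall 2: Q = 162.9 + 23.00 = 185.9 ML/d; C = (162.9·86.34 + 23.00·1370)/185.9 = 245.2 µg/L.

245 µg/L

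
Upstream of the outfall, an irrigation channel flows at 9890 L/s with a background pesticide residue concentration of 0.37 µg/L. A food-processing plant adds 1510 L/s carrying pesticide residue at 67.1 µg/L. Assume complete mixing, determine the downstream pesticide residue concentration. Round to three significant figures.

Flow-weighted average: C = (9890·0.3700 + 1510·67.10) / 11400 = 105000/11400 = 9.209 µg/L.

9.21 µg/L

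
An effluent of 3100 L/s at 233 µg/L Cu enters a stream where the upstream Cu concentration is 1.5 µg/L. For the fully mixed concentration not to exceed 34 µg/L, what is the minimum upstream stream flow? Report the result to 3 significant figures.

Set C_mix = 34: (Q·1.500 + 3100·233.0) / (Q + 3100) = 34
→ Q = 3100·(233.0 − 34)/(34 − 1.500) = 18980 L/s.

19000 L/s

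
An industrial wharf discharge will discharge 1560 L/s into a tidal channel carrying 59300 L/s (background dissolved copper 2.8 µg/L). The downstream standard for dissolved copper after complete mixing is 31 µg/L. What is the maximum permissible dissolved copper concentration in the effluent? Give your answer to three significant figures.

1100 µg/L

At the limit, (Qr·Cr + Qe·Cₑ)/(Qr + Qe) = 31:
Cₑ = (60860·31 − 59300·2.800) / 1560 = 1103 µg/L.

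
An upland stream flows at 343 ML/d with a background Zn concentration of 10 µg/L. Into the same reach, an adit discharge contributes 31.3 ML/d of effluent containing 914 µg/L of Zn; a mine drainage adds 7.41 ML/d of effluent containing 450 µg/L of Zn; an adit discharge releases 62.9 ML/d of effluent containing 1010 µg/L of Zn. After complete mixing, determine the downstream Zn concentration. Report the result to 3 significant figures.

Mass balance: C = (343.0·10.00 + 31.30·914.0 + 7.410·450.0 + 62.90·1010) / 444.6 = 98900/444.6 = 222.4 µg/L.

222 µg/L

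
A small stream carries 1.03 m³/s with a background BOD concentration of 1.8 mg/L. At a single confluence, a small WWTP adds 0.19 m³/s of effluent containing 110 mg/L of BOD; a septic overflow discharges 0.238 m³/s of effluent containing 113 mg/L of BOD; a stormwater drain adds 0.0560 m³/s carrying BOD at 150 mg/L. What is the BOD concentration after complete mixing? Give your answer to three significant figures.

Mixed concentration C = ΣQC/ΣQ = (1.030·1.800 + 0.1900·110.0 + 0.2380·113.0 + 0.05600·150.0) / 1.514 = 58.05/1.514 = 38.34 mg/L.

38.3 mg/L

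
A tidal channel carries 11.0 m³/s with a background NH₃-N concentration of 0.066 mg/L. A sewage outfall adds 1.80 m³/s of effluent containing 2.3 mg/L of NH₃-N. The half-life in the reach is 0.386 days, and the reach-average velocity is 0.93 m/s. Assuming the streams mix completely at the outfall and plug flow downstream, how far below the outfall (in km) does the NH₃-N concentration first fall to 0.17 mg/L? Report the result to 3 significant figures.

Flow-weighted average: C = (11.00·0.06600 + 1.800·2.300) / 12.80 = 4.866/12.80 = 0.3802 mg/L.
Half-life 0.386 d → k = ln 2 / 0.386 = 1.796 d⁻¹.
Set 0.3802·exp(−k·t) = 0.17 → t = ln(0.3802/0.17)/k = 38720 s = 10.76 h.
Distance = v·t = 0.93·38720 = 36010 m = 36.01 km.

36.0 km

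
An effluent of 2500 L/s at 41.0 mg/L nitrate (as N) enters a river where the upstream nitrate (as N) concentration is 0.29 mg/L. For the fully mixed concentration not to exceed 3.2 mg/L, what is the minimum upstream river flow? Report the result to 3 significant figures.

32500 L/s

Set C_mix = 3.2: (Q·0.2900 + 2500·41.00) / (Q + 2500) = 3.2
→ Q = 2500·(41.00 − 3.2)/(3.2 − 0.2900) = 32470 L/s.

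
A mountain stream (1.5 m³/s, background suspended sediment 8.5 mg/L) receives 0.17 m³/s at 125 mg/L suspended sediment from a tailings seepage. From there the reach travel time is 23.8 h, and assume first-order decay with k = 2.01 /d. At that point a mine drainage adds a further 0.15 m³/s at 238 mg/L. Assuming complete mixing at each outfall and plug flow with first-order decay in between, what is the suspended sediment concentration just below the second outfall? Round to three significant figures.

22.2 mg/L

Conservation of mass: C = (1.500·8.500 + 0.1700·125.0) / 1.670 = 34.00/1.670 = 20.36 mg/L; combined flow 1.670 m³/s.
Decay over the reach: 20.36·exp(−kt) = 20.36·0.1363 = 2.774 mg/L.
Second outfall: C = (1.670·2.774 + 0.1500·238.0)/1.820 = 22.16 mg/L.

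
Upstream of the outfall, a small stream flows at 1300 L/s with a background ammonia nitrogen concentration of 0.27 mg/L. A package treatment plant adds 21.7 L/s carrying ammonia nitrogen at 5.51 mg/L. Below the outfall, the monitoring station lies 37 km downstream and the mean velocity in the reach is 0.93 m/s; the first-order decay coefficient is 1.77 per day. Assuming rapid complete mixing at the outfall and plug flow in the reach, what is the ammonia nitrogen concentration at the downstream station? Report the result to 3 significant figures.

Mixed concentration C = ΣQC/ΣQ = (1300·0.2700 + 21.70·5.510) / 1322 = 470.6/1322 = 0.3560 mg/L.
Travel time t = 37·1000 / 0.93 = 39780 s = 11.05 h.
Applying C = C₀e^(−kt): 0.3560 × 0.4426 = 0.1576 mg/L.

0.158 mg/L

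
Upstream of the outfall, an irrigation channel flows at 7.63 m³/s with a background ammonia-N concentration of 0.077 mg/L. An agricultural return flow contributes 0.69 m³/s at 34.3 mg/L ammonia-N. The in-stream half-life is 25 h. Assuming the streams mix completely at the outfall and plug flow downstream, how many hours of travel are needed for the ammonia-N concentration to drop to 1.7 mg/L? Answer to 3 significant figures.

Flow-weighted average: C = (7.630·0.07700 + 0.6900·34.30) / 8.320 = 24.25/8.320 = 2.915 mg/L.
Half-life 25 h → k = ln 2 / 25 = 0.02773 h⁻¹ = 0.6654 d⁻¹.
2.915·exp(−k·t) = 1.7 → t = ln(2.915/1.7)/k = 70030 s = 19.45 h.

19.5 h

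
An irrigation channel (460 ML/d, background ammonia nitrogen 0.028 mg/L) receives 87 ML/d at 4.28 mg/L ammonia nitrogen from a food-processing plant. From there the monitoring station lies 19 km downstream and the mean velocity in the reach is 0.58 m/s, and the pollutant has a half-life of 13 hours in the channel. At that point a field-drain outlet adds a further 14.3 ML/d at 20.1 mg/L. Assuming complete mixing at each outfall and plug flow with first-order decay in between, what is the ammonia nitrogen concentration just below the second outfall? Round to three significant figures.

Mass balance: C = (460.0·0.02800 + 87.00·4.280) / 547.0 = 385.2/547.0 = 0.7043 mg/L; combined flow 547.0 ML/d.
Travel time t = 19·1000 / 0.58 = 32760 s = 9.100 h.
Half-life 13 h → k = ln 2 / 13 = 0.05332 h⁻¹ = 1.280 d⁻¹.
After decay, C = 0.7043 × e^(−kt) = 0.7043 × 0.6156 = 0.4335 mg/L.
Second outfall: C = (547.0·0.4335 + 14.30·20.10)/561.3 = 0.9346 mg/L.

0.935 mg/L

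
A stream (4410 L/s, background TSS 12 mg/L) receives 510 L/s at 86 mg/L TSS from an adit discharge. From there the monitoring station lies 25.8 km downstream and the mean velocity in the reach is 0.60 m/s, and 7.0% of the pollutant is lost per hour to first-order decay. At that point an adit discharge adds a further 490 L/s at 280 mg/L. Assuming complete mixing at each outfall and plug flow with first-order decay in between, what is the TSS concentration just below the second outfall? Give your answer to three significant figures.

Flow-weighted average: C = (4410·12.00 + 510.0·86.00) / 4920 = 96780/4920 = 19.67 mg/L; combined flow 4920 L/s.
Travel time t = 25.8·1000 / 0.60 = 43000 s = 11.94 h.
7.0%/h lost → k = −ln(1 − 0.07) = 0.07257 h⁻¹.
Applying C = C₀e^(−kt): 19.67 × 0.4203 = 8.267 mg/L.
Second outfall: C = (4920·8.267 + 490.0·280.0)/5410 = 32.88 mg/L.

32.9 mg/L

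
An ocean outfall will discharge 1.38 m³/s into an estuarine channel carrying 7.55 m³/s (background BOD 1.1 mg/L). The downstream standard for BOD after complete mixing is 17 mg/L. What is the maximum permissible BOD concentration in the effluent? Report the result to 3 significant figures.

104 mg/L

At the limit, (Qr·Cr + Qe·Cₑ)/(Qr + Qe) = 17:
Cₑ = (8.930·17 − 7.550·1.100) / 1.380 = 104.0 mg/L.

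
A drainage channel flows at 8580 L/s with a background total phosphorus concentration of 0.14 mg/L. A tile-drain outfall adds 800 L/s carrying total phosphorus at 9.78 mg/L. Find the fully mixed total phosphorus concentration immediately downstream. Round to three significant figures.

Flow-weighted average: C = (8580·0.1400 + 800.0·9.780) / 9380 = 9025/9380 = 0.9622 mg/L.

0.962 mg/L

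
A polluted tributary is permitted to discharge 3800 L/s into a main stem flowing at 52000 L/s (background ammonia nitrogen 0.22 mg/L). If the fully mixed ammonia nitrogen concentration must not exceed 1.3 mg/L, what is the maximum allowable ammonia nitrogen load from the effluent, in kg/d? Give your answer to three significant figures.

5280 kg/d

Mass balance at the limit: 52000·0.2200 + 3800·Cₑ = 55800·1.3 → Cₑ = 16.08 mg/L.
3800 L/s = 3.800 m³/s. Load = 3.800 m³/s × 16.08 g/m³ × 86 400 s/d = 5279 kg/d.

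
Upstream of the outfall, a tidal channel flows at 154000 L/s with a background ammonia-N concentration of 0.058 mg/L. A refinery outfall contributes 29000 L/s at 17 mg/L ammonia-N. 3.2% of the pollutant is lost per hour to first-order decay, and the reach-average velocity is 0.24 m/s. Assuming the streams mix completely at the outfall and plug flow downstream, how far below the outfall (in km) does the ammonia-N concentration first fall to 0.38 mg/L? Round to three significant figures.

52.5 km

Mixed concentration C = ΣQC/ΣQ = (154000·0.05800 + 29000·17.00) / 183000 = 501900/183000 = 2.743 mg/L.
3.2%/h lost → k = −ln(1 − 0.032) = 0.03252 h⁻¹.
Set 2.743·exp(−k·t) = 0.38 → t = ln(2.743/0.38)/k = 218800 s = 60.77 h.
Distance = v·t = 0.24·218800 = 52510 m = 52.51 km.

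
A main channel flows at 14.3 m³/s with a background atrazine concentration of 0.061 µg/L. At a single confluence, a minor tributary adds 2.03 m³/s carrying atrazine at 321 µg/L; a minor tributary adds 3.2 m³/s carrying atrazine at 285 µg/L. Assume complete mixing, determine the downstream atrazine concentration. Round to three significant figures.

Mass balance: C = (14.30·0.06100 + 2.030·321.0 + 3.200·285.0) / 19.53 = 1565/19.53 = 80.11 µg/L.

80.1 µg/L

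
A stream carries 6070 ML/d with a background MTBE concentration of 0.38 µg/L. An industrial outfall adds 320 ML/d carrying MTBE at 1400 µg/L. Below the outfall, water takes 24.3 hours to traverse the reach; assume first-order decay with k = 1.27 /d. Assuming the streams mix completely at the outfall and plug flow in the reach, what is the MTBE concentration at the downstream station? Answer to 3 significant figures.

Mixed concentration C = ΣQC/ΣQ = (6070·0.3800 + 320.0·1400) / 6390 = 450300/6390 = 70.47 µg/L.
Applying C = C₀e^(−kt): 70.47 × 0.2764 = 19.48 µg/L.

19.5 µg/L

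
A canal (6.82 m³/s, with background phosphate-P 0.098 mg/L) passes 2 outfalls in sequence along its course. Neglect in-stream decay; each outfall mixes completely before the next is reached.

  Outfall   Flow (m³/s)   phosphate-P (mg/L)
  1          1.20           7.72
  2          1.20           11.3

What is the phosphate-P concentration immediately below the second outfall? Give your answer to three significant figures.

2.55 mg/L

After outfall 1: Q = 6.820 + 1.200 = 8.020 m³/s; C = (6.820·0.09800 + 1.200·7.720)/8.020 = 1.238 mg/L.
After outfall 2: Q = 8.020 + 1.200 = 9.220 m³/s; C = (8.020·1.238 + 1.200·11.30)/9.220 = 2.548 mg/L.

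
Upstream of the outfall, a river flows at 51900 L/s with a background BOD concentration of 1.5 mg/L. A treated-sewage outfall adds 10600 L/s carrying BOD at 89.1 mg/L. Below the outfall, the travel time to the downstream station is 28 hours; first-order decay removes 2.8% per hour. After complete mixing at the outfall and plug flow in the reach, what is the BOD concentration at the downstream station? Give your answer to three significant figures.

7.39 mg/L

Mixed concentration C = ΣQC/ΣQ = (51900·1.500 + 10600·89.10) / 62500 = 1022000/62500 = 16.36 mg/L.
2.8%/h lost → k = −ln(1 − 0.028) = 0.02840 h⁻¹.
After decay, C = 16.36 × e^(−kt) = 16.36 × 0.4515 = 7.385 mg/L.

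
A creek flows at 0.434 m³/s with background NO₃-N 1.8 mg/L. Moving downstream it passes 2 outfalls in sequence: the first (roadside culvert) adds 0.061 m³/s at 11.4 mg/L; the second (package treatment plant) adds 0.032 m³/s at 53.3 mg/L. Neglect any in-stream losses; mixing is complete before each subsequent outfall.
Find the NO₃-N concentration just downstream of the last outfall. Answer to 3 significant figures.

6.04 mg/L

Outfall 1: combined Q = 0.4950 m³/s; C = (0.4340·1.800 + 0.06100·11.40)/0.4950 = 2.983 mg/L.
Outfall 2: combined Q = 0.5270 m³/s; C = (0.4950·2.983 + 0.03200·53.30)/0.5270 = 6.038 mg/L.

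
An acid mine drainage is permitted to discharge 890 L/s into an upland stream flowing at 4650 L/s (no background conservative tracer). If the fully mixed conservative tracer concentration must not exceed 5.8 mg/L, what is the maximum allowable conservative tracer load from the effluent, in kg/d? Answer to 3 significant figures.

Mass balance at the limit: 4650·0 + 890.0·Cₑ = 5540·5.8 → Cₑ = 36.10 mg/L.
890.0 L/s = 0.8900 m³/s. Load = 0.8900 m³/s × 36.10 g/m³ × 86 400 s/d = 2776 kg/d.

2780 kg/d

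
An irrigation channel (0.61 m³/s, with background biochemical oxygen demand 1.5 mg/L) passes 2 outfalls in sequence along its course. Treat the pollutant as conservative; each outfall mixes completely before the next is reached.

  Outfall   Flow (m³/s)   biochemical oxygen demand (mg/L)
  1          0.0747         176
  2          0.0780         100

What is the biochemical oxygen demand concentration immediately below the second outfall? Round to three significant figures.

28.7 mg/L

After outfall 1: Q = 0.6100 + 0.07470 = 0.6847 m³/s; C = (0.6100·1.500 + 0.07470·176.0)/0.6847 = 20.54 mg/L.
After outfall 2: Q = 0.6847 + 0.07800 = 0.7627 m³/s; C = (0.6847·20.54 + 0.07800·100.0)/0.7627 = 28.66 mg/L.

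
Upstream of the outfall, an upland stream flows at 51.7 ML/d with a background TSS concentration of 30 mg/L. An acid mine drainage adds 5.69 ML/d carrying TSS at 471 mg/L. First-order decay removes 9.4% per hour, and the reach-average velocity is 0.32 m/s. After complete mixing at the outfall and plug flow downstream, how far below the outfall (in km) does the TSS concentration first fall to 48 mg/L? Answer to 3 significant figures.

Flow-weighted average: C = (51.70·30.00 + 5.690·471.0) / 57.39 = 4231/57.39 = 73.72 mg/L.
9.4%/h lost → k = −ln(1 − 0.094) = 0.09872 h⁻¹.
Set 73.72·exp(−k·t) = 48 → t = ln(73.72/48)/k = 15650 s = 4.347 h.
Distance = v·t = 0.32·15650 = 5008 m = 5.008 km.

5.01 km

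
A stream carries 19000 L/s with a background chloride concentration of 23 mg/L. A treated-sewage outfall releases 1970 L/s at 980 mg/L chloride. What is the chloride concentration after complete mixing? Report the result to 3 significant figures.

113 mg/L

After mixing, C = (19000·23.00 + 1970·980.0) / 20970 = 2368000/20970 = 112.9 mg/L.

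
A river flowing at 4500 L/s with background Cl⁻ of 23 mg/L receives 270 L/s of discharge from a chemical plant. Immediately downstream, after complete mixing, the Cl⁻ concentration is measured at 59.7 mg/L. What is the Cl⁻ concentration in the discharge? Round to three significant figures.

Mass balance: 4500·23.00 + 270.0·Cₑ = 4770·59.70
→ Cₑ = (4770·59.70 − 4500·23.00) / 270.0 = 671.4 mg/L.

671 mg/L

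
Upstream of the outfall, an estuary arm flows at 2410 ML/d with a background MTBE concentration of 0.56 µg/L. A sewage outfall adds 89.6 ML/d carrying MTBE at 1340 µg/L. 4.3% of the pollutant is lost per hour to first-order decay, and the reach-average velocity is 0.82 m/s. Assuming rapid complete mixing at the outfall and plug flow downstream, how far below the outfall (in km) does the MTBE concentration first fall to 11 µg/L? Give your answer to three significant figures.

Flow-weighted average: C = (2410·0.5600 + 89.60·1340) / 2500 = 121400/2500 = 48.57 µg/L.
4.3%/h lost → k = −ln(1 − 0.043) = 0.04395 h⁻¹.
Set 48.57·exp(−k·t) = 11 → t = ln(48.57/11)/k = 121600 s = 33.79 h.
Distance = v·t = 0.82·121600 = 99750 m = 99.75 km.

99.8 km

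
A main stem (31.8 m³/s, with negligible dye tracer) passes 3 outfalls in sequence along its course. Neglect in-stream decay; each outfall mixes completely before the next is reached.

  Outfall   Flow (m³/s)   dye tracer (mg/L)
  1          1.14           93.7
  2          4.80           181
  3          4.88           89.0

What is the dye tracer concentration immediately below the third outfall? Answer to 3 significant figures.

Below outfall 1: Q → 32.94 m³/s, C = (31.80·0 + 1.140·93.70)/32.94 = 3.243 mg/L.
Below outfall 2: Q → 37.74 m³/s, C = (32.94·3.243 + 4.800·181.0)/37.74 = 25.85 mg/L.
Below outfall 3: Q → 42.62 m³/s, C = (37.74·25.85 + 4.880·89.00)/42.62 = 33.08 mg/L.

33.1 mg/L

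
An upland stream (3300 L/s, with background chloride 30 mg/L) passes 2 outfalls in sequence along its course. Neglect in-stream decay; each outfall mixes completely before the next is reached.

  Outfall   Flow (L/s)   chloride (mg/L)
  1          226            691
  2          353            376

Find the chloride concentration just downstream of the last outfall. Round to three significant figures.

Below outfall 1: Q → 3526 L/s, C = (3300·30.00 + 226.0·691.0)/3526 = 72.37 mg/L.
Below outfall 2: Q → 3879 L/s, C = (3526·72.37 + 353.0·376.0)/3879 = 100.0 mg/L.

100 mg/L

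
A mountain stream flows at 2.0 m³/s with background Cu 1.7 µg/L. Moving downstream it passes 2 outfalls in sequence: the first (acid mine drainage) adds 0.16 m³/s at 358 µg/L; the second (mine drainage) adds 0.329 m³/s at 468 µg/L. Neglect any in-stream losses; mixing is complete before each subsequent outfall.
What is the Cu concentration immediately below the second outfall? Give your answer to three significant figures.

86.2 µg/L

Below outfall 1: Q → 2.160 m³/s, C = (2.000·1.700 + 0.1600·358.0)/2.160 = 28.09 µg/L.
Below outfall 2: Q → 2.489 m³/s, C = (2.160·28.09 + 0.3290·468.0)/2.489 = 86.24 µg/L.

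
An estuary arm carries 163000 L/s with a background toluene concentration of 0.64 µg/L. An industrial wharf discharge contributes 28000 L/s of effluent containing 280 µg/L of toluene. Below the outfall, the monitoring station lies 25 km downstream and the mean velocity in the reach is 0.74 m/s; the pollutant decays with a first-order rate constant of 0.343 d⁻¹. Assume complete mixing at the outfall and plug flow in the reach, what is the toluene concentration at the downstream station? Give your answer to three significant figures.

36.4 µg/L

Mixed concentration C = ΣQC/ΣQ = (163000·0.6400 + 28000·280.0) / 191000 = 7944000/191000 = 41.59 µg/L.
Travel time t = 25·1000 / 0.74 = 33780 s = 9.384 h.
Decay over the reach: 41.59·exp(−kt) = 41.59·0.8745 = 36.37 µg/L.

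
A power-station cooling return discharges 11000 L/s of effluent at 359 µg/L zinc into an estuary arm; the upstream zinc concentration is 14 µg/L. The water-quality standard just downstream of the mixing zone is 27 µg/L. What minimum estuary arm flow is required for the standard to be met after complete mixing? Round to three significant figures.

Set C_mix = 27: (Q·14.00 + 11000·359.0) / (Q + 11000) = 27
→ Q = 11000·(359.0 − 27)/(27 − 14.00) = 280900 L/s.

281000 L/s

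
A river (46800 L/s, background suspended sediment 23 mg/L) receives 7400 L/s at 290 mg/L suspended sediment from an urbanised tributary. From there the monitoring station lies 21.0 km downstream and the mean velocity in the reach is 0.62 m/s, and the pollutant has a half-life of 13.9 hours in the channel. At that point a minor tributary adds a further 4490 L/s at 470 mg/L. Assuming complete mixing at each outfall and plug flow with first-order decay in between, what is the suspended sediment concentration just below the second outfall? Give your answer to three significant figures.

70.3 mg/L

Mass balance: C = (46800·23.00 + 7400·290.0) / 54200 = 3222000/54200 = 59.45 mg/L; combined flow 54200 L/s.
Travel time t = 21.0·1000 / 0.62 = 33870 s = 9.409 h.
Half-life 13.9 h → k = ln 2 / 13.9 = 0.04987 h⁻¹ = 1.197 d⁻¹.
After decay, C = 59.45 × e^(−kt) = 59.45 × 0.6255 = 37.19 mg/L.
At the second outfall, C = (54200·37.19 + 4490·470.0) / (54200 + 4490) = 70.30 mg/L.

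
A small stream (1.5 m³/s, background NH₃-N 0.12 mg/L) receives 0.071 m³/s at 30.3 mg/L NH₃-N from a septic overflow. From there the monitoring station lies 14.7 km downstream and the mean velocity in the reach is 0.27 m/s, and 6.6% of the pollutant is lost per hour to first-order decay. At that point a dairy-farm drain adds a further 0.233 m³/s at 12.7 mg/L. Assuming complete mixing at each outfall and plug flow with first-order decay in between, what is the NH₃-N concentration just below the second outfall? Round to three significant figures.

2.10 mg/L

Mixed concentration C = ΣQC/ΣQ = (1.500·0.1200 + 0.07100·30.30) / 1.571 = 2.331/1.571 = 1.484 mg/L; combined flow 1.571 m³/s.
Travel time t = 14.7·1000 / 0.27 = 54440 s = 15.12 h.
6.6%/h lost → k = −ln(1 − 0.066) = 0.06828 h⁻¹.
After decay, C = 1.484 × e^(−kt) = 1.484 × 0.3561 = 0.5284 mg/L.
Second outfall: C = (1.571·0.5284 + 0.2330·12.70)/1.804 = 2.100 mg/L.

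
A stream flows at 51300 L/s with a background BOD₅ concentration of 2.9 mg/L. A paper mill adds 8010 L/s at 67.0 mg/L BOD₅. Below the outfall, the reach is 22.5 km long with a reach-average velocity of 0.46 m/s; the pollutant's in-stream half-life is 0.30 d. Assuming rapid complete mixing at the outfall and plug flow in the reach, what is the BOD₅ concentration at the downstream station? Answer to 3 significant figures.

After mixing, C = (51300·2.900 + 8010·67.00) / 59310 = 685400/59310 = 11.56 mg/L.
Travel time t = 22.5·1000 / 0.46 = 48910 s = 13.59 h.
Half-life 0.30 d → k = ln 2 / 0.30 = 2.310 d⁻¹.
Applying C = C₀e^(−kt): 11.56 × 0.2704 = 3.124 mg/L.

3.12 mg/L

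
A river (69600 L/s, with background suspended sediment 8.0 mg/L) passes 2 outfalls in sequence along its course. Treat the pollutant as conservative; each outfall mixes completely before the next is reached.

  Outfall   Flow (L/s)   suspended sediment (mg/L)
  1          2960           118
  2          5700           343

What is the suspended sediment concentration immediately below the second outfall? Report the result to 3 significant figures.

Below outfall 1: Q → 72560 L/s, C = (69600·8.000 + 2960·118.0)/72560 = 12.49 mg/L.
Below outfall 2: Q → 78260 L/s, C = (72560·12.49 + 5700·343.0)/78260 = 36.56 mg/L.

36.6 mg/L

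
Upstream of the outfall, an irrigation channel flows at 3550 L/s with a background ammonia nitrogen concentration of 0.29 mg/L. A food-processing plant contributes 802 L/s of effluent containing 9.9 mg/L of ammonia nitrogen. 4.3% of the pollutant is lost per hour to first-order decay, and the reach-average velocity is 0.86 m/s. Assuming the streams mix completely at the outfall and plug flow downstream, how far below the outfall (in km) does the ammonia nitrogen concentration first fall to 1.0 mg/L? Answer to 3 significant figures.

Conservation of mass: C = (3550·0.2900 + 802.0·9.900) / 4352 = 8969/4352 = 2.061 mg/L.
4.3%/h lost → k = −ln(1 − 0.043) = 0.04395 h⁻¹.
Set 2.061·exp(−k·t) = 1.0 → t = ln(2.061/1.0)/k = 59230 s = 16.45 h.
Distance = v·t = 0.86·59230 = 50940 m = 50.94 km.

50.9 km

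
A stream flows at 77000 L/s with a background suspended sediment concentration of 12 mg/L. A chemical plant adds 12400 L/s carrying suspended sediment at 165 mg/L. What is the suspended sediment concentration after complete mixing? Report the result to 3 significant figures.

33.2 mg/L

Mass balance: C = (77000·12.00 + 12400·165.0) / 89400 = 2970000/89400 = 33.22 mg/L.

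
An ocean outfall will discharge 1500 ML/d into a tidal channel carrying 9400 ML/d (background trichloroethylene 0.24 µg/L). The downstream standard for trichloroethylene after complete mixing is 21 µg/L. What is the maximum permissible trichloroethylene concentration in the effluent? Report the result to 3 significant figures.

151 µg/L

At the limit, (Qr·Cr + Qe·Cₑ)/(Qr + Qe) = 21:
Cₑ = (10900·21 − 9400·0.2400) / 1500 = 151.1 µg/L.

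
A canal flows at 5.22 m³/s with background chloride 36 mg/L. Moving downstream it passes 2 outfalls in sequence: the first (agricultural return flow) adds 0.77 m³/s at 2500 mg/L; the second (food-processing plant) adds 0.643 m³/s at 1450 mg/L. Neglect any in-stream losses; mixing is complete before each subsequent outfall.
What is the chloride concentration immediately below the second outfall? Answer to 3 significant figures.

459 mg/L

Below outfall 1: Q → 5.990 m³/s, C = (5.220·36.00 + 0.7700·2500)/5.990 = 352.7 mg/L.
Below outfall 2: Q → 6.633 m³/s, C = (5.990·352.7 + 0.6430·1450)/6.633 = 459.1 mg/L.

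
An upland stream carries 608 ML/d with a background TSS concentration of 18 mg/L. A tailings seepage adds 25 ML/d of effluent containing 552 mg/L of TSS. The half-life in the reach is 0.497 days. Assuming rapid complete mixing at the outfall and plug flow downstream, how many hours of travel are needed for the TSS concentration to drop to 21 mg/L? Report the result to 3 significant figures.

10.7 h

Flow-weighted average: C = (608.0·18.00 + 25.00·552.0) / 633.0 = 24740/633.0 = 39.09 mg/L.
Half-life 0.497 d → k = ln 2 / 0.497 = 1.395 d⁻¹.
39.09·exp(−k·t) = 21 → t = ln(39.09/21)/k = 38490 s = 10.69 h.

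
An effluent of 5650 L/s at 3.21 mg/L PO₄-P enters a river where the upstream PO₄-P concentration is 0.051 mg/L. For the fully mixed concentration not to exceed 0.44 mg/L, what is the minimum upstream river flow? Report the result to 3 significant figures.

40200 L/s

Set C_mix = 0.44: (Q·0.05100 + 5650·3.210) / (Q + 5650) = 0.44
→ Q = 5650·(3.210 − 0.44)/(0.44 − 0.05100) = 40230 L/s.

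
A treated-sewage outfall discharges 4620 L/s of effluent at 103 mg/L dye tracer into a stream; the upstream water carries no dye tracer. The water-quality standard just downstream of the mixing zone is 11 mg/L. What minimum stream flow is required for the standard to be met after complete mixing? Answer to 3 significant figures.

38600 L/s

Set C_mix = 11: (Q·0 + 4620·103.0) / (Q + 4620) = 11
→ Q = 4620·(103.0 − 11)/(11 − 0) = 38640 L/s.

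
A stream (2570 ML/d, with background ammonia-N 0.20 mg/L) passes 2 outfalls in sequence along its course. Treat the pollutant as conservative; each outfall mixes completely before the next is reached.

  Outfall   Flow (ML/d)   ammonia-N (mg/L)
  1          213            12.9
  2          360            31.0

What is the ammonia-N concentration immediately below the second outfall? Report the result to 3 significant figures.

After outfall 1: Q = 2570 + 213.0 = 2783 ML/d; C = (2570·0.2000 + 213.0·12.90)/2783 = 1.172 mg/L.
After outfall 2: Q = 2783 + 360.0 = 3143 ML/d; C = (2783·1.172 + 360.0·31.00)/3143 = 4.589 mg/L.

4.59 mg/L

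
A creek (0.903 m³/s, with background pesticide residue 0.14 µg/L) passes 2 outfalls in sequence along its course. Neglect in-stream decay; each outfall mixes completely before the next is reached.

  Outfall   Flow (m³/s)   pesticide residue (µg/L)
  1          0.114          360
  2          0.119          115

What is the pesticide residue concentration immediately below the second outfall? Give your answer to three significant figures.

After outfall 1: Q = 0.9030 + 0.1140 = 1.017 m³/s; C = (0.9030·0.1400 + 0.1140·360.0)/1.017 = 40.48 µg/L.
After outfall 2: Q = 1.017 + 0.1190 = 1.136 m³/s; C = (1.017·40.48 + 0.1190·115.0)/1.136 = 48.28 µg/L.

48.3 µg/L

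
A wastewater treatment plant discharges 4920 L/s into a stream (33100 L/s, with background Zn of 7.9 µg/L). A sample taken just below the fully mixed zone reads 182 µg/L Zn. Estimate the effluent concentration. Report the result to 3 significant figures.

Mass balance: 33100·7.900 + 4920·Cₑ = 38020·182.0
→ Cₑ = (38020·182.0 − 33100·7.900) / 4920 = 1353 µg/L.

1350 µg/L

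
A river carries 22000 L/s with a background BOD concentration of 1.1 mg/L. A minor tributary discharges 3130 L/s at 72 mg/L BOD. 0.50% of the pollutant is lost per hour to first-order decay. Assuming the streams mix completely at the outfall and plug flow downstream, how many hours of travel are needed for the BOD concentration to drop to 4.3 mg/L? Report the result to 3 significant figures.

167 h

Flow-weighted average: C = (22000·1.100 + 3130·72.00) / 25130 = 249600/25130 = 9.931 mg/L.
0.50%/h lost → k = −ln(1 − 0.005) = 0.005013 h⁻¹.
9.931·exp(−k·t) = 4.3 → t = ln(9.931/4.3)/k = 601100 s = 167.0 h.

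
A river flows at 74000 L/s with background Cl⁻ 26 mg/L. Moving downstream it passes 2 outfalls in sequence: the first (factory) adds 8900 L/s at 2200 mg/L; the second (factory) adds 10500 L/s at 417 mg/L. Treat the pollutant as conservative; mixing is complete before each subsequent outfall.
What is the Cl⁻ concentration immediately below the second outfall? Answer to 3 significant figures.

277 mg/L

Outfall 1: combined Q = 82900 L/s; C = (74000·26.00 + 8900·2200)/82900 = 259.4 mg/L.
Outfall 2: combined Q = 93400 L/s; C = (82900·259.4 + 10500·417.0)/93400 = 277.1 mg/L.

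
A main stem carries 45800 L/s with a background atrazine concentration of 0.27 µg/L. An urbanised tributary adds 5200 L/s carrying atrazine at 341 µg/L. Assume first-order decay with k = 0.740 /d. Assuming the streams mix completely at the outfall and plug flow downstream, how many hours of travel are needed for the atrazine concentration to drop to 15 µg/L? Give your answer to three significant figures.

27.5 h

Flow-weighted average: C = (45800·0.2700 + 5200·341.0) / 51000 = 1786000/51000 = 35.01 µg/L.
35.01·exp(−k·t) = 15 → t = ln(35.01/15)/k = 98960 s = 27.49 h.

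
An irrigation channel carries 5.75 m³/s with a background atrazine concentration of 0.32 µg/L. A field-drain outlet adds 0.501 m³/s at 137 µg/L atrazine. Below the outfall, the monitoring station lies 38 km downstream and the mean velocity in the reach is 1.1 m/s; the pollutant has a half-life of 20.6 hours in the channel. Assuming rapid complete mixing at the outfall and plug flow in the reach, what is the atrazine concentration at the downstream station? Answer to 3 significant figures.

8.16 µg/L

After mixing, C = (5.750·0.3200 + 0.5010·137.0) / 6.251 = 70.48/6.251 = 11.27 µg/L.
Travel time t = 38·1000 / 1.1 = 34550 s = 9.596 h.
Half-life 20.6 h → k = ln 2 / 20.6 = 0.03365 h⁻¹ = 0.8076 d⁻¹.
After decay, C = 11.27 × e^(−kt) = 11.27 × 0.7241 = 8.163 µg/L.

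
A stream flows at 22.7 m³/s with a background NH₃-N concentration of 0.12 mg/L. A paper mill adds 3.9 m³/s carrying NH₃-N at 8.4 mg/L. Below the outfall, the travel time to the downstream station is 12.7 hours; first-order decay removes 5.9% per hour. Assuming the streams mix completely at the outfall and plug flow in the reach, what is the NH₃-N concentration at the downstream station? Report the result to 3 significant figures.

0.616 mg/L

Mixed concentration C = ΣQC/ΣQ = (22.70·0.1200 + 3.900·8.400) / 26.60 = 35.48/26.60 = 1.334 mg/L.
5.9%/h lost → k = −ln(1 − 0.059) = 0.06081 h⁻¹.
Applying C = C₀e^(−kt): 1.334 × 0.4619 = 0.6162 mg/L.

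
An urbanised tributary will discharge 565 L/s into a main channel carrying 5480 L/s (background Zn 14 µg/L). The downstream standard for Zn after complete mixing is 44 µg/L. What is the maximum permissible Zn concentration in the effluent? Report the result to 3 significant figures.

At the limit, (Qr·Cr + Qe·Cₑ)/(Qr + Qe) = 44:
Cₑ = (6045·44 − 5480·14.00) / 565.0 = 335.0 µg/L.

335 µg/L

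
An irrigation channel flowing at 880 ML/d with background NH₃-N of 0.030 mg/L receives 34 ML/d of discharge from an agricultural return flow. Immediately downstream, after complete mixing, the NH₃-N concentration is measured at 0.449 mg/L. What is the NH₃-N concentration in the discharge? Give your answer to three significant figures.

11.3 mg/L

Mass balance: 880.0·0.03000 + 34.00·Cₑ = 914.0·0.4490
→ Cₑ = (914.0·0.4490 − 880.0·0.03000) / 34.00 = 11.29 mg/L.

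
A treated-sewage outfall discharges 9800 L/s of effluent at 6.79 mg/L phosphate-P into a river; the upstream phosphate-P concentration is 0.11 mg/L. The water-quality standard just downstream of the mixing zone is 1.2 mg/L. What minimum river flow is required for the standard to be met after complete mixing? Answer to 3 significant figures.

Set C_mix = 1.2: (Q·0.1100 + 9800·6.790) / (Q + 9800) = 1.2
→ Q = 9800·(6.790 − 1.2)/(1.2 − 0.1100) = 50260 L/s.

50300 L/s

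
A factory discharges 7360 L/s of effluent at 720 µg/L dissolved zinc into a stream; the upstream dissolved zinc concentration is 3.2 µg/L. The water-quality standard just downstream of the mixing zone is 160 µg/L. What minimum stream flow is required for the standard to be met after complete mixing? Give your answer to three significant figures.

Set C_mix = 160: (Q·3.200 + 7360·720.0) / (Q + 7360) = 160
→ Q = 7360·(720.0 − 160)/(160 − 3.200) = 26290 L/s.

26300 L/s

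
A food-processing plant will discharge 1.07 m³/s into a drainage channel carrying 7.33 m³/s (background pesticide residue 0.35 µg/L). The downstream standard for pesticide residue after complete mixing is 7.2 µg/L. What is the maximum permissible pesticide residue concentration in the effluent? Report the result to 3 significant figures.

54.1 µg/L

At the limit, (Qr·Cr + Qe·Cₑ)/(Qr + Qe) = 7.2:
Cₑ = (8.400·7.2 − 7.330·0.3500) / 1.070 = 54.13 µg/L.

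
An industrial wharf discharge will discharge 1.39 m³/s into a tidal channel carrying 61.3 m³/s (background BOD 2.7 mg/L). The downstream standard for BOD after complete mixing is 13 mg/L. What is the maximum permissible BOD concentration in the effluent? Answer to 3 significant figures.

At the limit, (Qr·Cr + Qe·Cₑ)/(Qr + Qe) = 13:
Cₑ = (62.69·13 − 61.30·2.700) / 1.390 = 467.2 mg/L.

467 mg/L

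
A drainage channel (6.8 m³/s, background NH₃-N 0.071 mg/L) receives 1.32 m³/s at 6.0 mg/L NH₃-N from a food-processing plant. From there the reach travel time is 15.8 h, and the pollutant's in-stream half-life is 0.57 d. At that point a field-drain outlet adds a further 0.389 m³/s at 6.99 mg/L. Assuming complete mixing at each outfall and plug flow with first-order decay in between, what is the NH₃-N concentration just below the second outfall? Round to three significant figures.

After mixing, C = (6.800·0.07100 + 1.320·6.000) / 8.120 = 8.403/8.120 = 1.035 mg/L; combined flow 8.120 m³/s.
Half-life 0.57 d → k = ln 2 / 0.57 = 1.216 d⁻¹.
After decay, C = 1.035 × e^(−kt) = 1.035 × 0.4491 = 0.4647 mg/L.
At the second outfall, C = (8.120·0.4647 + 0.3890·6.990) / (8.120 + 0.3890) = 0.7630 mg/L.

0.763 mg/L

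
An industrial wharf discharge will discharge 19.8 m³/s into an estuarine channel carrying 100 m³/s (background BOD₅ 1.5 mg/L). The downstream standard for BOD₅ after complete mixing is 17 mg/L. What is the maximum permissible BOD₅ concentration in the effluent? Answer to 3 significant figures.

At the limit, (Qr·Cr + Qe·Cₑ)/(Qr + Qe) = 17:
Cₑ = (119.8·17 − 100.0·1.500) / 19.80 = 95.28 mg/L.

95.3 mg/L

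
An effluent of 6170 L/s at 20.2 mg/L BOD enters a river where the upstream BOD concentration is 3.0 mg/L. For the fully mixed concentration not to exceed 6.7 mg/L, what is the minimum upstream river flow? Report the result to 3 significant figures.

Set C_mix = 6.7: (Q·3.000 + 6170·20.20) / (Q + 6170) = 6.7
→ Q = 6170·(20.20 − 6.7)/(6.7 − 3.000) = 22510 L/s.

22500 L/s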